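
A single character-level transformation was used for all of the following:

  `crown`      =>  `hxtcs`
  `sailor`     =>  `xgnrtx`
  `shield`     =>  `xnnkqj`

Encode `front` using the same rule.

Shifts by position in crown: pos 0: c→h (+5), pos 1: r→x (+6), pos 2: o→t (+5), pos 3: w→c (+6) — repeating every 2. A repeating key of period 2 is used — shifts +5, +6 over and over.
For front: f+5=k, r+6=x, o+5=t, n+6=t, t+5=y.

kxtty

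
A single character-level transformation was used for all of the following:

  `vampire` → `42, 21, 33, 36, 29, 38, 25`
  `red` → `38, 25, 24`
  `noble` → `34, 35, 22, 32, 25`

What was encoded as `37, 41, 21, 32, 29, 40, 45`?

v is letter #22 and maps to 42: an offset of 20. Letters become their 1-based position plus 20 (so a→21, b→22, …).
Reversing it on 37, 41, 21, 32, 29, 40, 45: 37→(37−20)÷1=17=q, 41→(41−20)÷1=21=u, 21→(21−20)÷1=1=a, 32→(32−20)÷1=12=l, 29→(29−20)÷1=9=i, 40→(40−20)÷1=20=t, 45→(45−20)÷1=25=y.

quality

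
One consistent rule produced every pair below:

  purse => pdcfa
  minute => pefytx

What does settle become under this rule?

Read the word backwards and shift each letter +11.
For settle: reverse → elttes; then shift: e+11=p, l+11=w, t+11=e, t+11=e, e+11=p, s+11=d.

pweepd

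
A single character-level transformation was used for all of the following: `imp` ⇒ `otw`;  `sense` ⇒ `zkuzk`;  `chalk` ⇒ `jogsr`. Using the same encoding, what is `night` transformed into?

uonoa

The shift depends on letter class: consonant m→t is +7, but vowel i→o is +6. Two shifts are in play — +6 for a/e/i/o/u, +7 for every other letter.
For night: n(cons)+7=u, i(vowel)+6=o, g(cons)+7=n, h(cons)+7=o, t(cons)+7=a.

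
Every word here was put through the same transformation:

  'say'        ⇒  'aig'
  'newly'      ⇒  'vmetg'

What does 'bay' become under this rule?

jig

Compare letters: s→a is +8, a→i is +8, y→g is +8 — a constant shift. This is a Caesar cipher with shift 8.
For bay: b+8=j, a+8=i, y+8=g.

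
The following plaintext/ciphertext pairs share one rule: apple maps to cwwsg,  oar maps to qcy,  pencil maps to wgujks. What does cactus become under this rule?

The shift depends on letter class: consonant p→w is +7, but vowel a→c is +2. Two shifts are in play — +2 for a/e/i/o/u, +7 for every other letter.
On cactus: c(cons)+7=j, a(vowel)+2=c, c(cons)+7=j, t(cons)+7=a, u(vowel)+2=w, s(cons)+7=z.

jcjawz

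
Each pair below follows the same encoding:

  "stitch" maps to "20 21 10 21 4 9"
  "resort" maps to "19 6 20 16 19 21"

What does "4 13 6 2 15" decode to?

clean

s is letter #19 and maps to 20: an offset of 1. The number is (letter's place in the alphabet, a=1) + 1.
Undoing it on 4 13 6 2 15: 4→(4−1)÷1=3=c, 13→(13−1)÷1=12=l, 6→(6−1)÷1=5=e, 2→(2−1)÷1=1=a, 15→(15−1)÷1=14=n.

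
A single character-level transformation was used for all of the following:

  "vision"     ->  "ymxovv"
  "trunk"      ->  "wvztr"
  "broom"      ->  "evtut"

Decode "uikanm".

In vision: v→y is +3, i→m is +4, s→x is +5, i→o is +6 — the shift increases by 1 each position. Each letter shifts forward by (position + 3), i.e. 3, 4, 5, … — the shift grows by one for each successive letter.
Undoing it on uikanm: u−3=r, i−4=e, k−5=f, a−6=u, n−7=g, m−8=e.

refuge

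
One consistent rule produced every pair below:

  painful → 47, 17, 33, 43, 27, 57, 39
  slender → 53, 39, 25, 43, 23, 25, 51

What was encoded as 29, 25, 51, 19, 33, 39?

Each letter becomes 2×(its alphabet position, a=1..z=26) + 15.
Undoing it on 29, 25, 51, 19, 33, 39: 29→(29−15)÷2=7=g, 25→(25−15)÷2=5=e, 51→(51−15)÷2=18=r, 19→(19−15)÷2=2=b, 33→(33−15)÷2=9=i, 39→(39−15)÷2=12=l.

gerbil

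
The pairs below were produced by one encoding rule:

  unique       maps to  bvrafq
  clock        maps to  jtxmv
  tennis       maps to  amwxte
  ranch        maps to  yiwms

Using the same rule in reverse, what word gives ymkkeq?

rebate

In unique: u→b is +7, n→v is +8, i→r is +9, q→a is +10 — the shift increases by 1 each position. The shift increases by 1 at each position, starting from +7: 7, 8, 9, ….
Undoing it on ymkkeq: y−7=r, m−8=e, k−9=b, k−10=a, e−11=t, q−12=e.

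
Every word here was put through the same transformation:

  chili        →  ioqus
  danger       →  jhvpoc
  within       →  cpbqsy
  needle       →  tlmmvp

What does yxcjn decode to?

The shift increases by 1 at each position, starting from +6: 6, 7, 8, ….
Decoding yxcjn: y−6=s, x−7=q, c−8=u, j−9=a, n−10=d.

squad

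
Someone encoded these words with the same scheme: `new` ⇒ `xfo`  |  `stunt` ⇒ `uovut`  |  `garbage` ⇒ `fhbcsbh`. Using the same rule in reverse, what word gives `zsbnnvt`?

The output letters match the input read backwards, each shifted +1: new reversed is wen. Read the word backwards and shift each letter +1.
Decoding zsbnnvt: shift back: z−1=y, s−1=r, b−1=a, n−1=m, n−1=m, v−1=u, t−1=s → yrammus; then reverse → summary.

summary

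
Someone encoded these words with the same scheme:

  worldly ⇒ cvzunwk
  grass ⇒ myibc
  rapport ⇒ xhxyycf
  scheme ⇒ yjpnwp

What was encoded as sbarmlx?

In worldly: w→c is +6, o→v is +7, r→z is +8, l→u is +9 — the shift increases by 1 each position. Each letter shifts forward by (position + 6), i.e. 6, 7, 8, … — the shift grows by one for each successive letter.
Undoing it on sbarmlx: s−6=m, b−7=u, a−8=s, r−9=i, m−10=c, l−11=a, x−12=l.

musical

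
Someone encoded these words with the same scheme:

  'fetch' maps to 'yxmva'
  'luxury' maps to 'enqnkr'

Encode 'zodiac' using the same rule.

shwbtv

Compare letters: f→y is +19, e→x is +19, t→m is +19 — a constant shift. It's a constant shift of +19 (ROT19).
Applying it to zodiac: z+19=s, o+19=h, d+19=w, i+19=b, a+19=t, c+19=v.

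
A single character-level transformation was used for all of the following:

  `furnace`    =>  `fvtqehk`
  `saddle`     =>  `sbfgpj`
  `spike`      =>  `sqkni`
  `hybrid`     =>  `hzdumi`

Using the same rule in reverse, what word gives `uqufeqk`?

In furnace: f→f is +0, u→v is +1, r→t is +2, n→q is +3 — the shift increases by 1 each position. The shift increases by 1 at each position, starting from +0: 0, 1, 2, ….
Decoding uqufeqk: u−0=u, q−1=p, u−2=s, f−3=c, e−4=a, q−5=l, k−6=e.

upscale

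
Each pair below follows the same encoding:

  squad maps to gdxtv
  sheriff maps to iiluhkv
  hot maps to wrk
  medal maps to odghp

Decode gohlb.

The output letters match the input read backwards, each shifted +3: squad reversed is dauqs. Two steps: reverse the string, then apply a Caesar shift of +3.
Undoing it on gohlb: shift back: g−3=d, o−3=l, h−3=e, l−3=i, b−3=y → dleiy; then reverse → yield.

yield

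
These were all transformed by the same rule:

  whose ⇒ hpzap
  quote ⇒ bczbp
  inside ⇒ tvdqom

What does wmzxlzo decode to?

leopard

Shifts by position in whose: pos 0: w→h (+11), pos 1: h→p (+8), pos 2: o→z (+11), pos 3: s→a (+8) — repeating every 2. The shifts repeat in a cycle of length 2: positions 0,1,… shift by +11, +8, then the pattern repeats.
Reversing it on wmzxlzo: w−11=l, m−8=e, z−11=o, x−8=p, l−11=a, z−8=r, o−11=d.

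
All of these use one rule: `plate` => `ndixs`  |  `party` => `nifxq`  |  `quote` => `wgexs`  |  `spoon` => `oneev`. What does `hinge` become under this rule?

tcvks

p(15)→n(13) and l(11)→d(3) fit y≡9x+8 (mod 26); the inverse of 9 mod 26 is 3. This is an affine cipher: with a=0,…,z=25, each position x becomes (9x+8) mod 26.
Applying it to hinge: h(7)→9·7+8≡19=t; i(8)→9·8+8≡2=c; n(13)→9·13+8≡21=v; g(6)→9·6+8≡10=k; e(4)→9·4+8≡18=s (all mod 26).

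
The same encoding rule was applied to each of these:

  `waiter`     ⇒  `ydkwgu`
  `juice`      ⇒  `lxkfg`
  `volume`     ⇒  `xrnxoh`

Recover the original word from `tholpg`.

Shifts by position in waiter: pos 0: w→y (+2), pos 1: a→d (+3), pos 2: i→k (+2), pos 3: t→w (+3) — repeating every 2. It's a Vigenère-style cipher with numeric key [2,3]: position i shifts by key[i mod 2].
Decoding tholpg: t−2=r, h−3=e, o−2=m, l−3=i, p−2=n, g−3=d.

remind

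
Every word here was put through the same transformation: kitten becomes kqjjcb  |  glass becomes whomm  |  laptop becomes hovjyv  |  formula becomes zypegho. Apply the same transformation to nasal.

bomoh

k(10)→k(10) and i(8)→q(16) fit y≡23x+14 (mod 26); the inverse of 23 mod 26 is 17. This is an affine cipher: with a=0,…,z=25, each position x becomes (23x+14) mod 26.
Applying it to nasal: n(13)→23·13+14≡1=b; a(0)→23·0+14≡14=o; s(18)→23·18+14≡12=m; a(0)→23·0+14≡14=o; l(11)→23·11+14≡7=h (all mod 26).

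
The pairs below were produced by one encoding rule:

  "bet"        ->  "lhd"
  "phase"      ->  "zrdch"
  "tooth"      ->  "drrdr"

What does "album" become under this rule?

dvlxw

The shift depends on letter class: consonant b→l is +10, but vowel e→h is +3. Vowels shift forward by 3 and consonants shift forward by 10.
On album: a(vowel)+3=d, l(cons)+10=v, b(cons)+10=l, u(vowel)+3=x, m(cons)+10=w.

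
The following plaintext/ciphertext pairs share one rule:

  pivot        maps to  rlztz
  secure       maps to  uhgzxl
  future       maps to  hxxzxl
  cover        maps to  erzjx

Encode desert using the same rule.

Each letter shifts forward by (position + 2), i.e. 2, 3, 4, … — the shift grows by one for each successive letter.
Applying it to desert: d+2=f, e+3=h, s+4=w, e+5=j, r+6=x, t+7=a.

fhwjxa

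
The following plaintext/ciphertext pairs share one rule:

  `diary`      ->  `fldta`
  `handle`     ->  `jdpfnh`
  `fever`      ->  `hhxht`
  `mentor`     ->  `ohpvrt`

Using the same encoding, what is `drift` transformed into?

The shift depends on letter class: consonant d→f is +2, but vowel i→l is +3. Vowels shift forward by 3 and consonants shift forward by 2.
For drift: d(cons)+2=f, r(cons)+2=t, i(vowel)+3=l, f(cons)+2=h, t(cons)+2=v.

ftlhv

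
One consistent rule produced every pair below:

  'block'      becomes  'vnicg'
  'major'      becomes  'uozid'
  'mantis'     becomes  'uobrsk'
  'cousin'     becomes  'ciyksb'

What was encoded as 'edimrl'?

growth

Each letter's alphabet position (a=0..z=25) is mapped through 7·x+14 mod 26 — an affine cipher.
Reversing it on edimrl: e(4)→15·(4−14)≡6=g; d(3)→15·(3−14)≡17=r; i(8)→15·(8−14)≡14=o; m(12)→15·(12−14)≡22=w; r(17)→15·(17−14)≡19=t; l(11)→15·(11−14)≡7=h (all mod 26).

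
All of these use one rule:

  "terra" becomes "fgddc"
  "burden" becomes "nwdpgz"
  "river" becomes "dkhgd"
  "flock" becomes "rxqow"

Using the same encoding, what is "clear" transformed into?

oxgcd

The shift depends on letter class: consonant t→f is +12, but vowel e→g is +2. Vowels shift forward by 2 and consonants shift forward by 12.
Applying it to clear: c(cons)+12=o, l(cons)+12=x, e(vowel)+2=g, a(vowel)+2=c, r(cons)+12=d.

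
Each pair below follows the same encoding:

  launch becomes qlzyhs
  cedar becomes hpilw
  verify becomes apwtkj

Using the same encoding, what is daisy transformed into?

Shifts by position in launch: pos 0: l→q (+5), pos 1: a→l (+11), pos 2: u→z (+5), pos 3: n→y (+11) — repeating every 2. It's a Vigenère-style cipher with numeric key [5,11]: position i shifts by key[i mod 2].
For daisy: d+5=i, a+11=l, i+5=n, s+11=d, y+5=d.

ilndd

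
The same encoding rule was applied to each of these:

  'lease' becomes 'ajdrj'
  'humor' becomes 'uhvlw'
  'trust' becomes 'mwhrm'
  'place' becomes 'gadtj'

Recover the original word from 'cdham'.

vault

Treating letters as 0–25, the rule is x ↦ 21x + 3 (mod 26).
Reversing it on cdham: c(2)→5·(2−3)≡21=v; d(3)→5·(3−3)≡0=a; h(7)→5·(7−3)≡20=u; a(0)→5·(0−3)≡11=l; m(12)→5·(12−3)≡19=t (all mod 26).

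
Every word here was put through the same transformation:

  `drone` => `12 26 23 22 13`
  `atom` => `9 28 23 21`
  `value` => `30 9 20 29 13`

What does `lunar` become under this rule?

d is letter #4 and maps to 12: an offset of 8. Letters become their 1-based position plus 8 (so a→9, b→10, …).
For lunar: l=12→20, u=21→29, n=14→22, a=1→9, r=18→26.

20 29 22 9 26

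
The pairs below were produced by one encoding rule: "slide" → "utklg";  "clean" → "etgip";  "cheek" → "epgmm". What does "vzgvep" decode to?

Shifts by position in slide: pos 0: s→u (+2), pos 1: l→t (+8), pos 2: i→k (+2), pos 3: d→l (+8) — repeating every 2. It's a Vigenère-style cipher with numeric key [2,8]: position i shifts by key[i mod 2].
Reversing it on vzgvep: v−2=t, z−8=r, g−2=e, v−8=n, e−2=c, p−8=h.

trench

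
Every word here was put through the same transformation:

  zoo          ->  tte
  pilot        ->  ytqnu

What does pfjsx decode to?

Read the word backwards and shift each letter +5.
Decoding pfjsx: shift back: p−5=k, f−5=a, j−5=e, s−5=n, x−5=s → kaens; then reverse → sneak.

sneak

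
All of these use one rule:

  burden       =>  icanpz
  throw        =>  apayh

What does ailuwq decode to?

tackle

In burden: b→i is +7, u→c is +8, r→a is +9, d→n is +10 — the shift increases by 1 each position. Letter i (0-indexed) is shifted by i+7, so successive shifts are 7, 8, 9, ….
Undoing it on ailuwq: a−7=t, i−8=a, l−9=c, u−10=k, w−11=l, q−12=e.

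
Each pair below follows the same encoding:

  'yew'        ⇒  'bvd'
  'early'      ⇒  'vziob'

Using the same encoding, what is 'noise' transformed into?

Each pair mirrors across the alphabet (y↔b, e↔v, w↔d): positions sum to 25. Letters are reflected about the middle of the alphabet (position → 25−position): Atbash.
Applying it to noise: n↔m, o↔l, i↔r, s↔h, e↔v.

mlrhv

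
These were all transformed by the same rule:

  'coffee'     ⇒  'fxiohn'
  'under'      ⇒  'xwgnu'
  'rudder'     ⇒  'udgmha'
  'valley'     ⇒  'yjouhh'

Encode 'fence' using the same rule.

Shifts by position in coffee: pos 0: c→f (+3), pos 1: o→x (+9), pos 2: f→i (+3), pos 3: f→o (+9) — repeating every 2. A repeating key of period 2 is used — shifts +3, +9 over and over.
Applying it to fence: f+3=i, e+9=n, n+3=q, c+9=l, e+3=h.

inqlh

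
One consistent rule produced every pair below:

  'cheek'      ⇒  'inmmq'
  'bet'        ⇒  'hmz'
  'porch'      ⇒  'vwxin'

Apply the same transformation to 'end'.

The rule splits by letter class: vowels +8, consonants +6.
Applying it to end: e(vowel)+8=m, n(cons)+6=t, d(cons)+6=j.

mtj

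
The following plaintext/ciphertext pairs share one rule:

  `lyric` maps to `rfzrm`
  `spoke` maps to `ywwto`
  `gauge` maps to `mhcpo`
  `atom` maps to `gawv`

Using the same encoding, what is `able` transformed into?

Each letter shifts forward by (position + 6), i.e. 6, 7, 8, … — the shift grows by one for each successive letter.
Applying it to able: a+6=g, b+7=i, l+8=t, e+9=n.

gitn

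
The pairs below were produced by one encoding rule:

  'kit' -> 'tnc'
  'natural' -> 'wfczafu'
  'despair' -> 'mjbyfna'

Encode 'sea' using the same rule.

Two shifts are in play — +5 for a/e/i/o/u, +9 for every other letter.
For sea: s(cons)+9=b, e(vowel)+5=j, a(vowel)+5=f.

bjf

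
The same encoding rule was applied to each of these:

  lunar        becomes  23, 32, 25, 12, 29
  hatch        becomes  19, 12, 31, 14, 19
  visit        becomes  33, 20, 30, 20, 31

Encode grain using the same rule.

18, 29, 12, 20, 25

The number is (letter's place in the alphabet, a=1) + 11.
Applying it to grain: g=7→18, r=18→29, a=1→12, i=9→20, n=14→25.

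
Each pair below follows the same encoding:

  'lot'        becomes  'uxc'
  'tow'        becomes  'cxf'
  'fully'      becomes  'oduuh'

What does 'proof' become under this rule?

yaxxo

Every letter moves 9 places later in the alphabet, wrapping around z→a.
On proof: p+9=y, r+9=a, o+9=x, o+9=x, f+9=o.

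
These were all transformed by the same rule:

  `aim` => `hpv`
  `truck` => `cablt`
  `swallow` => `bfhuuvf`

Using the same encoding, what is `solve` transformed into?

The rule splits by letter class: vowels +7, consonants +9.
For solve: s(cons)+9=b, o(vowel)+7=v, l(cons)+9=u, v(cons)+9=e, e(vowel)+7=l.

bvuel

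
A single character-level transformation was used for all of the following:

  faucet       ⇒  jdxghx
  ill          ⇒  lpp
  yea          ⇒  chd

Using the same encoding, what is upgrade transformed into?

xtkvdhh

The shift depends on letter class: consonant f→j is +4, but vowel a→d is +3. Vowels shift forward by 3 and consonants shift forward by 4.
Applying it to upgrade: u(vowel)+3=x, p(cons)+4=t, g(cons)+4=k, r(cons)+4=v, a(vowel)+3=d, d(cons)+4=h, e(vowel)+3=h.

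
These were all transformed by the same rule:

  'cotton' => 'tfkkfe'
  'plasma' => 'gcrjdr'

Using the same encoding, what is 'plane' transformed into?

gcrev

Compare letters: c→t is +17, o→f is +17, t→k is +17 — a constant shift. It's a constant shift of +17 (ROT17).
For plane: p+17=g, l+17=c, a+17=r, n+17=e, e+17=v.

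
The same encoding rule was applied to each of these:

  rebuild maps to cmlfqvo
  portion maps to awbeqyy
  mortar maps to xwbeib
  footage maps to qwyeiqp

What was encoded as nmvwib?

It's a Vigenère-style cipher with numeric key [11,8,10]: position i shifts by key[i mod 3].
Decoding nmvwib: n−11=c, m−8=e, v−10=l, w−11=l, i−8=a, b−10=r.

cellar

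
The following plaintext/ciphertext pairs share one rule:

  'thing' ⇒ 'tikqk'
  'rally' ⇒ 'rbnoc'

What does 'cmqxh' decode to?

cloud

In thing: t→t is +0, h→i is +1, i→k is +2, n→q is +3 — the shift increases by 1 each position. Each letter shifts forward by its position index (0, 1, 2, …) — the shift grows by one for each successive letter.
Decoding cmqxh: c−0=c, m−1=l, q−2=o, x−3=u, h−4=d.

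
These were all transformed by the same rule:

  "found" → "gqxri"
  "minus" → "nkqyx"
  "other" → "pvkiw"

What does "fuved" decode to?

essay

The shift increases by 1 at each position, starting from +1: 1, 2, 3, ….
Undoing it on fuved: f−1=e, u−2=s, v−3=s, e−4=a, d−5=y.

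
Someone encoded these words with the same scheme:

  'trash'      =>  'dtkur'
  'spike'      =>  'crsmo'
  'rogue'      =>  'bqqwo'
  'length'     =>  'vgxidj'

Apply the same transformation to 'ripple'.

Shifts by position in trash: pos 0: t→d (+10), pos 1: r→t (+2), pos 2: a→k (+10), pos 3: s→u (+2) — repeating every 2. The shifts repeat in a cycle of length 2: positions 0,1,… shift by +10, +2, then the pattern repeats.
On ripple: r+10=b, i+2=k, p+10=z, p+2=r, l+10=v, e+2=g.

bkzrvg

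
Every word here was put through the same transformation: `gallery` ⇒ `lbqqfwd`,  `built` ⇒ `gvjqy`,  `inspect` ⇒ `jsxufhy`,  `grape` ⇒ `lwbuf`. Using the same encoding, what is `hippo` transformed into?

The shift depends on letter class: consonant g→l is +5, but vowel a→b is +1. Vowels shift forward by 1 and consonants shift forward by 5.
Applying it to hippo: h(cons)+5=m, i(vowel)+1=j, p(cons)+5=u, p(cons)+5=u, o(vowel)+1=p.

mjuup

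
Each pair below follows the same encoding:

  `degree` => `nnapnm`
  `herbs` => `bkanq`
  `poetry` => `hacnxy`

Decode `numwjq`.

handle

The output letters match the input read backwards, each shifted +9: degree reversed is eerged. The word is reversed, then every letter is shifted forward by 9.
Reversing it on numwjq: shift back: n−9=e, u−9=l, m−9=d, w−9=n, j−9=a, q−9=h → eldnah; then reverse → handle.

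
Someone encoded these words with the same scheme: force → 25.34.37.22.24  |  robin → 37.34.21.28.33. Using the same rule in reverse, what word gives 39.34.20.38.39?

toast

Letters become their 1-based position plus 19 (so a→20, b→21, …).
Undoing it on 39.34.20.38.39: 39→(39−19)÷1=20=t, 34→(34−19)÷1=15=o, 20→(20−19)÷1=1=a, 38→(38−19)÷1=19=s, 39→(39−19)÷1=20=t.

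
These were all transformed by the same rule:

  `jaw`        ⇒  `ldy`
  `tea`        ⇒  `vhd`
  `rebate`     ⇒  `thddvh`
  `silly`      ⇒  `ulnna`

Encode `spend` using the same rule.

The shift depends on letter class: consonant j→l is +2, but vowel a→d is +3. Two shifts are in play — +3 for a/e/i/o/u, +2 for every other letter.
Applying it to spend: s(cons)+2=u, p(cons)+2=r, e(vowel)+3=h, n(cons)+2=p, d(cons)+2=f.

urhpf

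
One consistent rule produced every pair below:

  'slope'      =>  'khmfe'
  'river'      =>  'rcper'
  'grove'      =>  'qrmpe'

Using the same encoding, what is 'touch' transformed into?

dmwsj

s(18)→k(10) and l(11)→h(7) fit y≡19x+6 (mod 26); the inverse of 19 mod 26 is 11. Each letter's alphabet position (a=0..z=25) is mapped through 19·x+6 mod 26 — an affine cipher.
Applying it to touch: t(19)→19·19+6≡3=d; o(14)→19·14+6≡12=m; u(20)→19·20+6≡22=w; c(2)→19·2+6≡18=s; h(7)→19·7+6≡9=j (all mod 26).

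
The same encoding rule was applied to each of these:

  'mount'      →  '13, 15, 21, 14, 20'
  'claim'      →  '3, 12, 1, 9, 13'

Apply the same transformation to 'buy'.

Letters become their 1-indexed alphabet positions: a=1 … z=26.
For buy: b=2→2, u=21→21, y=25→25.

2, 21, 25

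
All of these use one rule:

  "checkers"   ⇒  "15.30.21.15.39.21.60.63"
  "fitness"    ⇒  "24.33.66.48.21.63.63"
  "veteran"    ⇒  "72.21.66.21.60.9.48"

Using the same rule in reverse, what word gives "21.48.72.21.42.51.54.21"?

Each letter becomes 3×(its alphabet position, a=1..z=26) + 6.
Decoding 21.48.72.21.42.51.54.21: 21→(21−6)÷3=5=e, 48→(48−6)÷3=14=n, 72→(72−6)÷3=22=v, 21→(21−6)÷3=5=e, 42→(42−6)÷3=12=l, 51→(51−6)÷3=15=o, 54→(54−6)÷3=16=p, 21→(21−6)÷3=5=e.

envelope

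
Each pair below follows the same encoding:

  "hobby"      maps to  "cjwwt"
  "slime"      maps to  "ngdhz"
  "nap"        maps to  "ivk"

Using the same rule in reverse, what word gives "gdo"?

lit

It's a constant shift of +21 (ROT21).
Reversing it on gdo: g−21=l, d−21=i, o−21=t.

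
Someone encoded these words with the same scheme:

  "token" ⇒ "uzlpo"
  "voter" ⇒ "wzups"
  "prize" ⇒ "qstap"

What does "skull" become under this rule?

tlfmm

Two shifts are in play — +11 for a/e/i/o/u, +1 for every other letter.
For skull: s(cons)+1=t, k(cons)+1=l, u(vowel)+11=f, l(cons)+1=m, l(cons)+1=m.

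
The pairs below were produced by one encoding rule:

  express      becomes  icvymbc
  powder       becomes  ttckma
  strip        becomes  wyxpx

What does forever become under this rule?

jtxldnb

The shift increases by 1 at each position, starting from +4: 4, 5, 6, ….
For forever: f+4=j, o+5=t, r+6=x, e+7=l, v+8=d, e+9=n, r+10=b.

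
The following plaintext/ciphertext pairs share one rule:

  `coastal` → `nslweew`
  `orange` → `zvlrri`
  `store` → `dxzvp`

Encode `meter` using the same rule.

xieic

Shifts by position in coastal: pos 0: c→n (+11), pos 1: o→s (+4), pos 2: a→l (+11), pos 3: s→w (+4) — repeating every 2. A repeating key of period 2 is used — shifts +11, +4 over and over.
For meter: m+11=x, e+4=i, t+11=e, e+4=i, r+11=c.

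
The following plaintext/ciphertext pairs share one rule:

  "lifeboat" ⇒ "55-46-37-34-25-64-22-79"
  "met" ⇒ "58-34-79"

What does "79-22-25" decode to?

tab

l(#12)→55 and i(#9)→46: differences scale by 3, so n = 3·pos + 19. Each letter becomes 3×(its alphabet position, a=1..z=26) + 19.
Reversing it on 79-22-25: 79→(79−19)÷3=20=t, 22→(22−19)÷3=1=a, 25→(25−19)÷3=2=b.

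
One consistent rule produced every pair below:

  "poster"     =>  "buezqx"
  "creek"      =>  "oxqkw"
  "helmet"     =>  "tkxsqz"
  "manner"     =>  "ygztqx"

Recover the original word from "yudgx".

Shifts by position in poster: pos 0: p→b (+12), pos 1: o→u (+6), pos 2: s→e (+12), pos 3: t→z (+6) — repeating every 2. The shifts repeat in a cycle of length 2: positions 0,1,… shift by +12, +6, then the pattern repeats.
Undoing it on yudgx: y−12=m, u−6=o, d−12=r, g−6=a, x−12=l.

moral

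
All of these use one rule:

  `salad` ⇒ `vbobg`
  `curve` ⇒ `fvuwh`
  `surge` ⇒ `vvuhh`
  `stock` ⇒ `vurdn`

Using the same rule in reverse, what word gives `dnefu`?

A repeating key of period 2 is used — shifts +3, +1 over and over.
Decoding dnefu: d−3=a, n−1=m, e−3=b, f−1=e, u−3=r.

amber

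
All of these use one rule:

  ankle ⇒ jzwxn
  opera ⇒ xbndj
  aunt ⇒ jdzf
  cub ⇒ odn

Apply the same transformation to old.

Vowels shift forward by 9 and consonants shift forward by 12.
Applying it to old: o(vowel)+9=x, l(cons)+12=x, d(cons)+12=p.

xxp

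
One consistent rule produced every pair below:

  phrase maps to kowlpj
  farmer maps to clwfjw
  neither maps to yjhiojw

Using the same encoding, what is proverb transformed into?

p(15)→k(10) and h(7)→o(14) fit y≡19x+11 (mod 26); the inverse of 19 mod 26 is 11. This is an affine cipher: with a=0,…,z=25, each position x becomes (19x+11) mod 26.
For proverb: p(15)→19·15+11≡10=k; r(17)→19·17+11≡22=w; o(14)→19·14+11≡17=r; v(21)→19·21+11≡20=u; e(4)→19·4+11≡9=j; r(17)→19·17+11≡22=w; b(1)→19·1+11≡4=e (all mod 26).

kwrujwe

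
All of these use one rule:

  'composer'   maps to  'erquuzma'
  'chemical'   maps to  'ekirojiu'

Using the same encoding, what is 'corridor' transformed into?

In composer: c→e is +2, o→r is +3, m→q is +4, p→u is +5 — the shift increases by 1 each position. The shift increases by 1 at each position, starting from +2: 2, 3, 4, ….
For corridor: c+2=e, o+3=r, r+4=v, r+5=w, i+6=o, d+7=k, o+8=w, r+9=a.

ervwokwa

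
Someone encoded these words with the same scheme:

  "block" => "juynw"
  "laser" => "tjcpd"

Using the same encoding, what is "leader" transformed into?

tnkoqe

In block: b→j is +8, l→u is +9, o→y is +10, c→n is +11 — the shift increases by 1 each position. Each letter shifts forward by (position + 8), i.e. 8, 9, 10, … — the shift grows by one for each successive letter.
For leader: l+8=t, e+9=n, a+10=k, d+11=o, e+12=q, r+13=e.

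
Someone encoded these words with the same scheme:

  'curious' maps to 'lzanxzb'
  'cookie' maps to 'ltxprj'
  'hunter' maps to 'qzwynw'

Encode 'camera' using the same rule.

Shifts by position in curious: pos 0: c→l (+9), pos 1: u→z (+5), pos 2: r→a (+9), pos 3: i→n (+5) — repeating every 2. It's a Vigenère-style cipher with numeric key [9,5]: position i shifts by key[i mod 2].
On camera: c+9=l, a+5=f, m+9=v, e+5=j, r+9=a, a+5=f.

lfvjaf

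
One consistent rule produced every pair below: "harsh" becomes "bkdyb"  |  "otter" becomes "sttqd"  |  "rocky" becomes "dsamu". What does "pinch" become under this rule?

nwxab

h(7)→b(1) and a(0)→k(10) fit y≡21x+10 (mod 26); the inverse of 21 mod 26 is 5. Treating letters as 0–25, the rule is x ↦ 21x + 10 (mod 26).
For pinch: p(15)→21·15+10≡13=n; i(8)→21·8+10≡22=w; n(13)→21·13+10≡23=x; c(2)→21·2+10≡0=a; h(7)→21·7+10≡1=b (all mod 26).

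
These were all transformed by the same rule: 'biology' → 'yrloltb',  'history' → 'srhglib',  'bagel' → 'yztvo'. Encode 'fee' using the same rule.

uvv

Each pair mirrors across the alphabet (b↔y, i↔r, o↔l): positions sum to 25. Each letter is replaced by its mirror in the alphabet: a↔z, b↔y, c↔x, and so on (the Atbash cipher).
For fee: f↔u, e↔v, e↔v.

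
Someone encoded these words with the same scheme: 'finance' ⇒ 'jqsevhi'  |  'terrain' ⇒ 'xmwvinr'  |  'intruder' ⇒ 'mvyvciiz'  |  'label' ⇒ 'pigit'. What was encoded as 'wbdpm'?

style

Shifts by position in finance: pos 0: f→j (+4), pos 1: i→q (+8), pos 2: n→s (+5), pos 3: a→e (+4), pos 4: n→v (+8), pos 5: c→h (+5) — repeating every 3. A repeating key of period 3 is used — shifts +4, +8, +5 over and over.
Decoding wbdpm: w−4=s, b−8=t, d−5=y, p−4=l, m−8=e.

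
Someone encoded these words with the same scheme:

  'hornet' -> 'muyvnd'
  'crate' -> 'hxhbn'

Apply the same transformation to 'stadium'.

xzhlrex

The shift increases by 1 at each position, starting from +5: 5, 6, 7, ….
On stadium: s+5=x, t+6=z, a+7=h, d+8=l, i+9=r, u+10=e, m+11=x.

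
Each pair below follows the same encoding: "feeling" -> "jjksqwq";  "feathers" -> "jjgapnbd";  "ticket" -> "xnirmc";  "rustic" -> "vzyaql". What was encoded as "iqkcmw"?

In feeling: f→j is +4, e→j is +5, e→k is +6, l→s is +7 — the shift increases by 1 each position. Each letter shifts forward by (position + 4), i.e. 4, 5, 6, … — the shift grows by one for each successive letter.
Decoding iqkcmw: i−4=e, q−5=l, k−6=e, c−7=v, m−8=e, w−9=n.

eleven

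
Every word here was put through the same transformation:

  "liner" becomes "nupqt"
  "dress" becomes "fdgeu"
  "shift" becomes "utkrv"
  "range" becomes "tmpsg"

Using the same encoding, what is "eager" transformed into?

gmiqt

Shifts by position in liner: pos 0: l→n (+2), pos 1: i→u (+12), pos 2: n→p (+2), pos 3: e→q (+12) — repeating every 2. The shifts repeat in a cycle of length 2: positions 0,1,… shift by +2, +12, then the pattern repeats.
On eager: e+2=g, a+12=m, g+2=i, e+12=q, r+2=t.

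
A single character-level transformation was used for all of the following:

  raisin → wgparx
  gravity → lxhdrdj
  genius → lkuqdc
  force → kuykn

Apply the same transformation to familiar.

kgtqusld

In raisin: r→w is +5, a→g is +6, i→p is +7, s→a is +8 — the shift increases by 1 each position. Each letter shifts forward by (position + 5), i.e. 5, 6, 7, … — the shift grows by one for each successive letter.
For familiar: f+5=k, a+6=g, m+7=t, i+8=q, l+9=u, i+10=s, a+11=l, r+12=d.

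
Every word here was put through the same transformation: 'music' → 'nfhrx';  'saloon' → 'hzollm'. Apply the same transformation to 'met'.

Each pair mirrors across the alphabet (m↔n, u↔f, s↔h): positions sum to 25. Each letter is replaced by its mirror in the alphabet: a↔z, b↔y, c↔x, and so on (the Atbash cipher).
On met: m↔n, e↔v, t↔g.

nvg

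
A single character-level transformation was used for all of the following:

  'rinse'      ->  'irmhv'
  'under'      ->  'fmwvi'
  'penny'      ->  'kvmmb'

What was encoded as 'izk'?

Each pair mirrors across the alphabet (r↔i, i↔r, n↔m): positions sum to 25. Each letter is replaced by its mirror in the alphabet: a↔z, b↔y, c↔x, and so on (the Atbash cipher).
Reversing it on izk: i↔r, z↔a, k↔p.

rap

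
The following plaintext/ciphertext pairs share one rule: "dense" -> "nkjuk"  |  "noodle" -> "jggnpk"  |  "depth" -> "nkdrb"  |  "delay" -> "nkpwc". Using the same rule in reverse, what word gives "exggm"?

Treating letters as 0–25, the rule is x ↦ 23x + 22 (mod 26).
Reversing it on exggm: e(4)→17·(4−22)≡6=g; x(23)→17·(23−22)≡17=r; g(6)→17·(6−22)≡14=o; g(6)→17·(6−22)≡14=o; m(12)→17·(12−22)≡12=m (all mod 26).

groom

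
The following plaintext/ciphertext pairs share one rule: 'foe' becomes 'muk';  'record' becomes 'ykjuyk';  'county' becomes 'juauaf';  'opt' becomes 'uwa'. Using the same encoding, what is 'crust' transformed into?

Two shifts are in play — +6 for a/e/i/o/u, +7 for every other letter.
For crust: c(cons)+7=j, r(cons)+7=y, u(vowel)+6=a, s(cons)+7=z, t(cons)+7=a.

jyaza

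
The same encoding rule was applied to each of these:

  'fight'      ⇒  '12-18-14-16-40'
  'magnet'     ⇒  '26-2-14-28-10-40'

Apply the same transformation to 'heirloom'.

16-10-18-36-24-30-30-26

f(#6)→12 and i(#9)→18: differences scale by 2, so n = 2·pos + 0. Each letter becomes 2×(its alphabet position, a=1..z=26).
Applying it to heirloom: h=8→16, e=5→10, i=9→18, r=18→36, l=12→24, o=15→30, o=15→30, m=13→26.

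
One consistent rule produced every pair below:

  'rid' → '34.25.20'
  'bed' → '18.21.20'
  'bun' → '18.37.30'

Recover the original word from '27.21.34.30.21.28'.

Letters become their 1-based position plus 16 (so a→17, b→18, …).
Reversing it on 27.21.34.30.21.28: 27→(27−16)÷1=11=k, 21→(21−16)÷1=5=e, 34→(34−16)÷1=18=r, 30→(30−16)÷1=14=n, 21→(21−16)÷1=5=e, 28→(28−16)÷1=12=l.

kernel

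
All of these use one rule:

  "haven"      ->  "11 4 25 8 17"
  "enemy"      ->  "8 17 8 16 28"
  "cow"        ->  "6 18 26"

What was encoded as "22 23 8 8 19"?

h is letter #8 and maps to 11: an offset of 3. Each letter is replaced by its alphabet position (a=1..z=26) + 3.
Undoing it on 22 23 8 8 19: 22→(22−3)÷1=19=s, 23→(23−3)÷1=20=t, 8→(8−3)÷1=5=e, 8→(8−3)÷1=5=e, 19→(19−3)÷1=16=p.

steep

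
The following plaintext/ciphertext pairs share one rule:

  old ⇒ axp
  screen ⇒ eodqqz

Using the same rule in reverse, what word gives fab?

Compare letters: o→a is +12, l→x is +12, d→p is +12 — a constant shift. Every letter moves 12 places later in the alphabet, wrapping around z→a.
Decoding fab: f−12=t, a−12=o, b−12=p.

top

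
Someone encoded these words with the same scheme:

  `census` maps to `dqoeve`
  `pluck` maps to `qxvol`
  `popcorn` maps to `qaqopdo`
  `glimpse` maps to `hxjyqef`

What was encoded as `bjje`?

axis

Shifts by position in census: pos 0: c→d (+1), pos 1: e→q (+12), pos 2: n→o (+1), pos 3: s→e (+12) — repeating every 2. It's a Vigenère-style cipher with numeric key [1,12]: position i shifts by key[i mod 2].
Reversing it on bjje: b−1=a, j−12=x, j−1=i, e−12=s.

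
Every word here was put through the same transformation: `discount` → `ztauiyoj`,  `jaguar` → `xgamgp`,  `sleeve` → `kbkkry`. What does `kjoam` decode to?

Two steps: reverse the string, then apply a Caesar shift of +6.
Reversing it on kjoam: shift back: k−6=e, j−6=d, o−6=i, a−6=u, m−6=g → ediug; then reverse → guide.

guide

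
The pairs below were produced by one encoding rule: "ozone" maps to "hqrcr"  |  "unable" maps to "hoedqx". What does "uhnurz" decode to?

worker

The output letters match the input read backwards, each shifted +3: ozone reversed is enozo. Read the word backwards and shift each letter +3.
Decoding uhnurz: shift back: u−3=r, h−3=e, n−3=k, u−3=r, r−3=o, z−3=w → rekrow; then reverse → worker.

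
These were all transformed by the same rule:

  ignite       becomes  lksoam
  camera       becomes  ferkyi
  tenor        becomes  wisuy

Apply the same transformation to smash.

vqfyo

In ignite: i→l is +3, g→k is +4, n→s is +5, i→o is +6 — the shift increases by 1 each position. Letter i (0-indexed) is shifted by i+3, so successive shifts are 3, 4, 5, ….
Applying it to smash: s+3=v, m+4=q, a+5=f, s+6=y, h+7=o.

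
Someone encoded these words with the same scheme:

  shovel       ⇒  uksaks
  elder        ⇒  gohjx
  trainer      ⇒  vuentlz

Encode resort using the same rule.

In shovel: s→u is +2, h→k is +3, o→s is +4, v→a is +5 — the shift increases by 1 each position. The shift increases by 1 at each position, starting from +2: 2, 3, 4, ….
Applying it to resort: r+2=t, e+3=h, s+4=w, o+5=t, r+6=x, t+7=a.

thwtxa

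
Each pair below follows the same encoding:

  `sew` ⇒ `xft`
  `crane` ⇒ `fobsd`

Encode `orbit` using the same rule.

The word is reversed, then every letter is shifted forward by 1.
Applying it to orbit: reverse → tibro; then shift: t+1=u, i+1=j, b+1=c, r+1=s, o+1=p.

ujcsp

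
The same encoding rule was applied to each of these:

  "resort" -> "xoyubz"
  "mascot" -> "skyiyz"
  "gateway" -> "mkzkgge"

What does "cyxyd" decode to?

A repeating key of period 3 is used — shifts +6, +10, +6 over and over.
Reversing it on cyxyd: c−6=w, y−10=o, x−6=r, y−6=s, d−10=t.

worst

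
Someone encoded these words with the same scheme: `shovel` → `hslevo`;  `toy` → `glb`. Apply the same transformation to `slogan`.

holtzm

Each pair mirrors across the alphabet (s↔h, h↔s, o↔l): positions sum to 25. Letters are reflected about the middle of the alphabet (position → 25−position): Atbash.
Applying it to slogan: s↔h, l↔o, o↔l, g↔t, a↔z, n↔m.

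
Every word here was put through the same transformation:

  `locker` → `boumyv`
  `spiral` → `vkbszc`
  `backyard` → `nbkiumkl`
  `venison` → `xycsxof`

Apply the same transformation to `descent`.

dxomcon

The output letters match the input read backwards, each shifted +10: locker reversed is rekcol. Two steps: reverse the string, then apply a Caesar shift of +10.
On descent: reverse → tnecsed; then shift: t+10=d, n+10=x, e+10=o, c+10=m, s+10=c, e+10=o, d+10=n.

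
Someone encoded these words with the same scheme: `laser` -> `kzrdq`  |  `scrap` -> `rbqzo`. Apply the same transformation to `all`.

zkk

Compare letters: l→k is +25, a→z is +25, s→r is +25 — a constant shift. Every letter moves 25 places later in the alphabet, wrapping around z→a.
For all: a+25=z, l+25=k, l+25=k.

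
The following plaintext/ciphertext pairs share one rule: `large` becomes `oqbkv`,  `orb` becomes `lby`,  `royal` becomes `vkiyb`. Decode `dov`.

The output letters match the input read backwards, each shifted +10: large reversed is egral. Two steps: reverse the string, then apply a Caesar shift of +10.
Decoding dov: shift back: d−10=t, o−10=e, v−10=l → tel; then reverse → let.

let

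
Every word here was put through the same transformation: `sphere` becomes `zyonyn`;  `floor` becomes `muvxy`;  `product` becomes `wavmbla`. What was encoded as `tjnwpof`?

magnify

Shifts by position in sphere: pos 0: s→z (+7), pos 1: p→y (+9), pos 2: h→o (+7), pos 3: e→n (+9) — repeating every 2. The shifts repeat in a cycle of length 2: positions 0,1,… shift by +7, +9, then the pattern repeats.
Reversing it on tjnwpof: t−7=m, j−9=a, n−7=g, w−9=n, p−7=i, o−9=f, f−7=y.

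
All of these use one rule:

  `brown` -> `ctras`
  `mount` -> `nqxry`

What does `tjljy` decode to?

The shift increases by 1 at each position, starting from +1: 1, 2, 3, ….
Decoding tjljy: t−1=s, j−2=h, l−3=i, j−4=f, y−5=t.

shift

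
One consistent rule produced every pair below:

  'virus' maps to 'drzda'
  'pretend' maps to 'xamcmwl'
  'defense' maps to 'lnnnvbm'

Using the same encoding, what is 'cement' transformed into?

knunvc

Shifts by position in virus: pos 0: v→d (+8), pos 1: i→r (+9), pos 2: r→z (+8), pos 3: u→d (+9) — repeating every 2. It's a Vigenère-style cipher with numeric key [8,9]: position i shifts by key[i mod 2].
For cement: c+8=k, e+9=n, m+8=u, e+9=n, n+8=v, t+9=c.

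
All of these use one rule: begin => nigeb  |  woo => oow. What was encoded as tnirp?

print

The output letters match the input read backwards: begin reversed is nigeb. The word is simply reversed.
Decoding tnirp: then reverse → print.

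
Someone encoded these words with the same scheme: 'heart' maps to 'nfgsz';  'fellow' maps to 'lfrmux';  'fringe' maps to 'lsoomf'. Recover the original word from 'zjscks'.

timber

Shifts by position in heart: pos 0: h→n (+6), pos 1: e→f (+1), pos 2: a→g (+6), pos 3: r→s (+1) — repeating every 2. A repeating key of period 2 is used — shifts +6, +1 over and over.
Decoding zjscks: z−6=t, j−1=i, s−6=m, c−1=b, k−6=e, s−1=r.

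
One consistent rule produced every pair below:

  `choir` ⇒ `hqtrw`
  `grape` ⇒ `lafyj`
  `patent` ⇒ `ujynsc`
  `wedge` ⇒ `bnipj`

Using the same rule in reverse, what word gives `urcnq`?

Shifts by position in choir: pos 0: c→h (+5), pos 1: h→q (+9), pos 2: o→t (+5), pos 3: i→r (+9) — repeating every 2. It's a Vigenère-style cipher with numeric key [5,9]: position i shifts by key[i mod 2].
Reversing it on urcnq: u−5=p, r−9=i, c−5=x, n−9=e, q−5=l.

pixel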